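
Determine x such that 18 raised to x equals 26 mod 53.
23

Baby-step giant-step with step n = ⌈√53⌉ = 8.
Baby steps 18^j mod 53 (j:value) for j=0..7: 0:1, 1:18, 2:6, 3:2, 4:36, 5:12, 6:4, 7:19.
Giant-step multiplier: 18^(-8) ≡ 18^(52-8) = 18^44 ≡ 42 (mod 53).
Giant steps γ_i = 26·42^i mod 53: γ_0=26, γ_1=32, γ_2=19 (in table at j=7).
x = i·n + j = 2·8 + 7 = 23.
Check: 18^23 ≡ 26 (mod 53).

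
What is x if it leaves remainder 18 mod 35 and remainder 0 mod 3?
18

Using Chinese Remainder Theorem:
M = 35 × 3 = 105
M1 = 3, M2 = 35
y1 = 3^(-1) mod 35 = 12
y2 = 35^(-1) mod 3 = 2
x = (18×3×12 + 0×35×2) mod 105 = 18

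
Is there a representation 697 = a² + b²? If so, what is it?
11² + 24² (a=11, b=24)

Factorization: 697 = 17 × 41
By Fermat: n is sum of two squares iff every prime p ≡ 3 (mod 4) appears to even power.
All primes ≡ 3 (mod 4) appear to even power.
Search a = 0, 1, 2, … for 697 - a² a perfect square: first hit at a = 11: 697 - 121 = 576 = 24².
697 = 11² + 24² = 121 + 576 ✓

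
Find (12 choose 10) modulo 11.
0

Using Lucas' theorem:
Write n=12 and k=10 in base 11:
n in base 11: [1, 1]
k in base 11: [0, 10]
C(12,10) mod 11 = ∏ C(n_i, k_i) mod 11
Digit binomials (mod 11): C(1,0) = 1; C(1,10) = 0 (k_i > n_i)
Product: 1 × 0 = 0 ≡ 0 (mod 11)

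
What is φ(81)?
54

81 = 3^4
φ(n) = n × ∏(1 - 1/p) for each prime p dividing n
φ(81) = 81 × (1 - 1/3) = 54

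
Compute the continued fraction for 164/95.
[1; 1, 2, 1, 1, 1, 8]

Euclidean algorithm steps:
164 = 1 × 95 + 69
95 = 1 × 69 + 26
69 = 2 × 26 + 17
26 = 1 × 17 + 9
17 = 1 × 9 + 8
9 = 1 × 8 + 1
8 = 8 × 1 + 0
Continued fraction: [1; 1, 2, 1, 1, 1, 8]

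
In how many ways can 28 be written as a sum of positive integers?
3718

p(n) counts ways to write n as a sum of positive integers (order ignored).
Euler's pentagonal recurrence: p(k) = p(k-1) + p(k-2) - p(k-5) - p(k-7) + p(k-12) + p(k-15) - ... (offsets j(3j∓1)/2, signs ++--, p(0)=1, p(<0)=0).
DP table for k = 0..27: p(0)=1, p(1)=1, p(2)=2, p(3)=3, p(4)=5, p(5)=7, p(6)=11, p(7)=15, p(8)=22, p(9)=30, p(10)=42, p(11)=56, p(12)=77, p(13)=101, p(14)=135, p(15)=176, p(16)=231, p(17)=297, p(18)=385, p(19)=490, p(20)=627, p(21)=792, p(22)=1002, p(23)=1255, p(24)=1575, p(25)=1958, p(26)=2436, p(27)=3010.
Final step: p(28) = p(27) + p(26) - p(23) - p(21) + p(16) + p(13) - p(6) - p(2)
= 3010 + 2436 - 1255 - 792 + 231 + 101 - 11 - 2
= 3718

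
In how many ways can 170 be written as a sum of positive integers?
274768617130

p(n) counts ways to write n as a sum of positive integers (order ignored).
Euler's pentagonal recurrence: p(k) = p(k-1) + p(k-2) - p(k-5) - p(k-7) + p(k-12) + p(k-15) - ... (offsets j(3j∓1)/2, signs ++--, p(0)=1, p(<0)=0).
DP table for k = 0..169: p(0)=1, p(1)=1, p(2)=2, p(3)=3, p(4)=5, p(5)=7, p(6)=11, p(7)=15, p(8)=22, p(9)=30, p(10)=42, p(11)=56, p(12)=77, p(13)=101, p(14)=135, p(15)=176, p(16)=231, p(17)=297, p(18)=385, p(19)=490, p(20)=627, p(21)=792, p(22)=1002, p(23)=1255, p(24)=1575, p(25)=1958, p(26)=2436, p(27)=3010, p(28)=3718, p(29)=4565, p(30)=5604, p(31)=6842, p(32)=8349, p(33)=10143, p(34)=12310, p(35)=14883, p(36)=17977, p(37)=21637, p(38)=26015, p(39)=31185, p(40)=37338, p(41)=44583, p(42)=53174, p(43)=63261, p(44)=75175, p(45)=89134, p(46)=105558, p(47)=124754, p(48)=147273, p(49)=173525, p(50)=204226, p(51)=239943, p(52)=281589, p(53)=329931, p(54)=386155, p(55)=451276, p(56)=526823, p(57)=614154, p(58)=715220, p(59)=831820, p(60)=966467, p(61)=1121505, p(62)=1300156, p(63)=1505499, p(64)=1741630, p(65)=2012558, p(66)=2323520, p(67)=2679689, p(68)=3087735, p(69)=3554345, p(70)=4087968, p(71)=4697205, p(72)=5392783, p(73)=6185689, p(74)=7089500, p(75)=8118264, p(76)=9289091, p(77)=10619863, p(78)=12132164, p(79)=13848650, p(80)=15796476, p(81)=18004327, p(82)=20506255, p(83)=23338469, p(84)=26543660, p(85)=30167357, p(86)=34262962, p(87)=38887673, p(88)=44108109, p(89)=49995925, p(90)=56634173, p(91)=64112359, p(92)=72533807, p(93)=82010177, p(94)=92669720, p(95)=104651419, p(96)=118114304, p(97)=133230930, p(98)=150198136, p(99)=169229875, p(100)=190569292, p(101)=214481126, p(102)=241265379, p(103)=271248950, p(104)=304801365, p(105)=342325709, p(106)=384276336, p(107)=431149389, p(108)=483502844, p(109)=541946240, p(110)=607163746, p(111)=679903203, p(112)=761002156, p(113)=851376628, p(114)=952050665, p(115)=1064144451, p(116)=1188908248, p(117)=1327710076, p(118)=1482074143, p(119)=1653668665, p(120)=1844349560, p(121)=2056148051, p(122)=2291320912, p(123)=2552338241, p(124)=2841940500, p(125)=3163127352, p(126)=3519222692, p(127)=3913864295, p(128)=4351078600, p(129)=4835271870, p(130)=5371315400, p(131)=5964539504, p(132)=6620830889, p(133)=7346629512, p(134)=8149040695, p(135)=9035836076, p(136)=10015581680, p(137)=11097645016, p(138)=12292341831, p(139)=13610949895, p(140)=15065878135, p(141)=16670689208, p(142)=18440293320, p(143)=20390982757, p(144)=22540654445, p(145)=24908858009, p(146)=27517052599, p(147)=30388671978, p(148)=33549419497, p(149)=37027355200, p(150)=40853235313, p(151)=45060624582, p(152)=49686288421, p(153)=54770336324, p(154)=60356673280, p(155)=66493182097, p(156)=73232243759, p(157)=80630964769, p(158)=88751778802, p(159)=97662728555, p(160)=107438159466, p(161)=118159068427, p(162)=129913904637, p(163)=142798995930, p(164)=156919475295, p(165)=172389800255, p(166)=189334822579, p(167)=207890420102, p(168)=228204732751, p(169)=250438925115.
Final step: p(170) = p(169) + p(168) - p(165) - p(163) + p(158) + p(155) - p(148) - p(144) + p(135) + p(130) - p(119) - p(113) + p(100) + p(93) - p(78) - p(70) + p(53) + p(44) - p(25) - p(15)
= 250438925115 + 228204732751 - 172389800255 - 142798995930 + 88751778802 + 66493182097 - 33549419497 - 22540654445 + 9035836076 + 5371315400 - 1653668665 - 851376628 + 190569292 + 82010177 - 12132164 - 4087968 + 329931 + 75175 - 1958 - 176
= 274768617130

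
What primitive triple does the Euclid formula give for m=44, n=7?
(1887, 616, 1985)

Euclid's formula: a = m² - n², b = 2mn, c = m² + n²
m = 44, n = 7
a = 44² - 7² = 1936 - 49 = 1887
b = 2 × 44 × 7 = 616
c = 44² + 7² = 1936 + 49 = 1985
Verification: 1887² + 616² = 3560769 + 379456 = 3940225 = 1985² ✓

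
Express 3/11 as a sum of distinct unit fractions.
1/4 + 1/44

Greedy algorithm:
3/11: ceiling(11/3) = 4, use 1/4
1/44: ceiling(44/1) = 44, use 1/44
Result: 3/11 = 1/4 + 1/44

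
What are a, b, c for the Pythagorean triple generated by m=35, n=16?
(969, 1120, 1481)

Euclid's formula: a = m² - n², b = 2mn, c = m² + n²
m = 35, n = 16
a = 35² - 16² = 1225 - 256 = 969
b = 2 × 35 × 16 = 1120
c = 35² + 16² = 1225 + 256 = 1481
Verification: 969² + 1120² = 938961 + 1254400 = 2193361 = 1481² ✓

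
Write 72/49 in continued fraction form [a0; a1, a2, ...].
[1; 2, 7, 1, 2]

Euclidean algorithm steps:
72 = 1 × 49 + 23
49 = 2 × 23 + 3
23 = 7 × 3 + 2
3 = 1 × 2 + 1
2 = 2 × 1 + 0
Continued fraction: [1; 2, 7, 1, 2]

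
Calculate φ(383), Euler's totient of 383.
382

383 = 383
φ(n) = n × ∏(1 - 1/p) for each prime p dividing n
φ(383) = 383 × (1 - 1/383) = 382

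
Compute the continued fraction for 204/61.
[3; 2, 1, 9, 2]

Euclidean algorithm steps:
204 = 3 × 61 + 21
61 = 2 × 21 + 19
21 = 1 × 19 + 2
19 = 9 × 2 + 1
2 = 2 × 1 + 0
Continued fraction: [3; 2, 1, 9, 2]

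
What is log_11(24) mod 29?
16

Baby-step giant-step with step n = ⌈√29⌉ = 6.
Baby steps 11^j mod 29 (j:value) for j=0..5: 0:1, 1:11, 2:5, 3:26, 4:25, 5:14.
Giant-step multiplier: 11^(-6) ≡ 11^(28-6) = 11^22 ≡ 13 (mod 29).
Giant steps γ_i = 24·13^i mod 29: γ_0=24, γ_1=22, γ_2=25 (in table at j=4).
x = i·n + j = 2·6 + 4 = 16.
Check: 11^16 ≡ 24 (mod 29).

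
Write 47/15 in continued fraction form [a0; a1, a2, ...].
[3; 7, 2]

Euclidean algorithm steps:
47 = 3 × 15 + 2
15 = 7 × 2 + 1
2 = 2 × 1 + 0
Continued fraction: [3; 7, 2]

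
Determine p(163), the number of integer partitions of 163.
142798995930

p(n) counts ways to write n as a sum of positive integers (order ignored).
Euler's pentagonal recurrence: p(k) = p(k-1) + p(k-2) - p(k-5) - p(k-7) + p(k-12) + p(k-15) - ... (offsets j(3j∓1)/2, signs ++--, p(0)=1, p(<0)=0).
DP table for k = 0..162: p(0)=1, p(1)=1, p(2)=2, p(3)=3, p(4)=5, p(5)=7, p(6)=11, p(7)=15, p(8)=22, p(9)=30, p(10)=42, p(11)=56, p(12)=77, p(13)=101, p(14)=135, p(15)=176, p(16)=231, p(17)=297, p(18)=385, p(19)=490, p(20)=627, p(21)=792, p(22)=1002, p(23)=1255, p(24)=1575, p(25)=1958, p(26)=2436, p(27)=3010, p(28)=3718, p(29)=4565, p(30)=5604, p(31)=6842, p(32)=8349, p(33)=10143, p(34)=12310, p(35)=14883, p(36)=17977, p(37)=21637, p(38)=26015, p(39)=31185, p(40)=37338, p(41)=44583, p(42)=53174, p(43)=63261, p(44)=75175, p(45)=89134, p(46)=105558, p(47)=124754, p(48)=147273, p(49)=173525, p(50)=204226, p(51)=239943, p(52)=281589, p(53)=329931, p(54)=386155, p(55)=451276, p(56)=526823, p(57)=614154, p(58)=715220, p(59)=831820, p(60)=966467, p(61)=1121505, p(62)=1300156, p(63)=1505499, p(64)=1741630, p(65)=2012558, p(66)=2323520, p(67)=2679689, p(68)=3087735, p(69)=3554345, p(70)=4087968, p(71)=4697205, p(72)=5392783, p(73)=6185689, p(74)=7089500, p(75)=8118264, p(76)=9289091, p(77)=10619863, p(78)=12132164, p(79)=13848650, p(80)=15796476, p(81)=18004327, p(82)=20506255, p(83)=23338469, p(84)=26543660, p(85)=30167357, p(86)=34262962, p(87)=38887673, p(88)=44108109, p(89)=49995925, p(90)=56634173, p(91)=64112359, p(92)=72533807, p(93)=82010177, p(94)=92669720, p(95)=104651419, p(96)=118114304, p(97)=133230930, p(98)=150198136, p(99)=169229875, p(100)=190569292, p(101)=214481126, p(102)=241265379, p(103)=271248950, p(104)=304801365, p(105)=342325709, p(106)=384276336, p(107)=431149389, p(108)=483502844, p(109)=541946240, p(110)=607163746, p(111)=679903203, p(112)=761002156, p(113)=851376628, p(114)=952050665, p(115)=1064144451, p(116)=1188908248, p(117)=1327710076, p(118)=1482074143, p(119)=1653668665, p(120)=1844349560, p(121)=2056148051, p(122)=2291320912, p(123)=2552338241, p(124)=2841940500, p(125)=3163127352, p(126)=3519222692, p(127)=3913864295, p(128)=4351078600, p(129)=4835271870, p(130)=5371315400, p(131)=5964539504, p(132)=6620830889, p(133)=7346629512, p(134)=8149040695, p(135)=9035836076, p(136)=10015581680, p(137)=11097645016, p(138)=12292341831, p(139)=13610949895, p(140)=15065878135, p(141)=16670689208, p(142)=18440293320, p(143)=20390982757, p(144)=22540654445, p(145)=24908858009, p(146)=27517052599, p(147)=30388671978, p(148)=33549419497, p(149)=37027355200, p(150)=40853235313, p(151)=45060624582, p(152)=49686288421, p(153)=54770336324, p(154)=60356673280, p(155)=66493182097, p(156)=73232243759, p(157)=80630964769, p(158)=88751778802, p(159)=97662728555, p(160)=107438159466, p(161)=118159068427, p(162)=129913904637.
Final step: p(163) = p(162) + p(161) - p(158) - p(156) + p(151) + p(148) - p(141) - p(137) + p(128) + p(123) - p(112) - p(106) + p(93) + p(86) - p(71) - p(63) + p(46) + p(37) - p(18) - p(8)
= 129913904637 + 118159068427 - 88751778802 - 73232243759 + 45060624582 + 33549419497 - 16670689208 - 11097645016 + 4351078600 + 2552338241 - 761002156 - 384276336 + 82010177 + 34262962 - 4697205 - 1505499 + 105558 + 21637 - 385 - 22
= 142798995930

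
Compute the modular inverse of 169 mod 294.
127

gcd(169, 294) = 1, so the inverse exists.
Extended Euclidean algorithm on (294, 169):
294 = 1 × 169 + 125  ⟹  125 = (1)·294 + (-1)·169
169 = 1 × 125 + 44  ⟹  44 = (-1)·294 + (2)·169
125 = 2 × 44 + 37  ⟹  37 = (3)·294 + (-5)·169
44 = 1 × 37 + 7  ⟹  7 = (-4)·294 + (7)·169
37 = 5 × 7 + 2  ⟹  2 = (23)·294 + (-40)·169
7 = 3 × 2 + 1  ⟹  1 = (-73)·294 + (127)·169
So (127)·169 ≡ 1 (mod 294), i.e. 169^(-1) ≡ 127 (mod 294).
Check: 169 × 127 = 21463 ≡ 1 (mod 294)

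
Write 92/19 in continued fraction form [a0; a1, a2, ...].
[4; 1, 5, 3]

Euclidean algorithm steps:
92 = 4 × 19 + 16
19 = 1 × 16 + 3
16 = 5 × 3 + 1
3 = 3 × 1 + 0
Continued fraction: [4; 1, 5, 3]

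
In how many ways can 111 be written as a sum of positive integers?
679903203

p(n) counts ways to write n as a sum of positive integers (order ignored).
Euler's pentagonal recurrence: p(k) = p(k-1) + p(k-2) - p(k-5) - p(k-7) + p(k-12) + p(k-15) - ... (offsets j(3j∓1)/2, signs ++--, p(0)=1, p(<0)=0).
DP table for k = 0..110: p(0)=1, p(1)=1, p(2)=2, p(3)=3, p(4)=5, p(5)=7, p(6)=11, p(7)=15, p(8)=22, p(9)=30, p(10)=42, p(11)=56, p(12)=77, p(13)=101, p(14)=135, p(15)=176, p(16)=231, p(17)=297, p(18)=385, p(19)=490, p(20)=627, p(21)=792, p(22)=1002, p(23)=1255, p(24)=1575, p(25)=1958, p(26)=2436, p(27)=3010, p(28)=3718, p(29)=4565, p(30)=5604, p(31)=6842, p(32)=8349, p(33)=10143, p(34)=12310, p(35)=14883, p(36)=17977, p(37)=21637, p(38)=26015, p(39)=31185, p(40)=37338, p(41)=44583, p(42)=53174, p(43)=63261, p(44)=75175, p(45)=89134, p(46)=105558, p(47)=124754, p(48)=147273, p(49)=173525, p(50)=204226, p(51)=239943, p(52)=281589, p(53)=329931, p(54)=386155, p(55)=451276, p(56)=526823, p(57)=614154, p(58)=715220, p(59)=831820, p(60)=966467, p(61)=1121505, p(62)=1300156, p(63)=1505499, p(64)=1741630, p(65)=2012558, p(66)=2323520, p(67)=2679689, p(68)=3087735, p(69)=3554345, p(70)=4087968, p(71)=4697205, p(72)=5392783, p(73)=6185689, p(74)=7089500, p(75)=8118264, p(76)=9289091, p(77)=10619863, p(78)=12132164, p(79)=13848650, p(80)=15796476, p(81)=18004327, p(82)=20506255, p(83)=23338469, p(84)=26543660, p(85)=30167357, p(86)=34262962, p(87)=38887673, p(88)=44108109, p(89)=49995925, p(90)=56634173, p(91)=64112359, p(92)=72533807, p(93)=82010177, p(94)=92669720, p(95)=104651419, p(96)=118114304, p(97)=133230930, p(98)=150198136, p(99)=169229875, p(100)=190569292, p(101)=214481126, p(102)=241265379, p(103)=271248950, p(104)=304801365, p(105)=342325709, p(106)=384276336, p(107)=431149389, p(108)=483502844, p(109)=541946240, p(110)=607163746.
Final step: p(111) = p(110) + p(109) - p(106) - p(104) + p(99) + p(96) - p(89) - p(85) + p(76) + p(71) - p(60) - p(54) + p(41) + p(34) - p(19) - p(11)
= 607163746 + 541946240 - 384276336 - 304801365 + 169229875 + 118114304 - 49995925 - 30167357 + 9289091 + 4697205 - 966467 - 386155 + 44583 + 12310 - 490 - 56
= 679903203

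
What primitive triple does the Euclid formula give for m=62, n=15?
(3619, 1860, 4069)

Euclid's formula: a = m² - n², b = 2mn, c = m² + n²
m = 62, n = 15
a = 62² - 15² = 3844 - 225 = 3619
b = 2 × 62 × 15 = 1860
c = 62² + 15² = 3844 + 225 = 4069
Verification: 3619² + 1860² = 13097161 + 3459600 = 16556761 = 4069² ✓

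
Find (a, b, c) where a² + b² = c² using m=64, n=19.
(3735, 2432, 4457)

Euclid's formula: a = m² - n², b = 2mn, c = m² + n²
m = 64, n = 19
a = 64² - 19² = 4096 - 361 = 3735
b = 2 × 64 × 19 = 2432
c = 64² + 19² = 4096 + 361 = 4457
Verification: 3735² + 2432² = 13950225 + 5914624 = 19864849 = 4457² ✓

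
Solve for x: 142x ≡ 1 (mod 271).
21

gcd(142, 271) = 1, so the inverse exists.
Extended Euclidean algorithm on (271, 142):
271 = 1 × 142 + 129  ⟹  129 = (1)·271 + (-1)·142
142 = 1 × 129 + 13  ⟹  13 = (-1)·271 + (2)·142
129 = 9 × 13 + 12  ⟹  12 = (10)·271 + (-19)·142
13 = 1 × 12 + 1  ⟹  1 = (-11)·271 + (21)·142
So (21)·142 ≡ 1 (mod 271), i.e. 142^(-1) ≡ 21 (mod 271).
Check: 142 × 21 = 2982 ≡ 1 (mod 271)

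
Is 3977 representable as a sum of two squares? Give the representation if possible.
16² + 61² (a=16, b=61)

Factorization: 3977 = 41 × 97
By Fermat: n is sum of two squares iff every prime p ≡ 3 (mod 4) appears to even power.
All primes ≡ 3 (mod 4) appear to even power.
Search a = 0, 1, 2, … for 3977 - a² a perfect square: first hit at a = 16: 3977 - 256 = 3721 = 61².
3977 = 16² + 61² = 256 + 3721 ✓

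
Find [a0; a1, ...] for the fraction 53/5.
[10; 1, 1, 2]

Euclidean algorithm steps:
53 = 10 × 5 + 3
5 = 1 × 3 + 2
3 = 1 × 2 + 1
2 = 2 × 1 + 0
Continued fraction: [10; 1, 1, 2]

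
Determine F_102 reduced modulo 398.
178

Matrix identity: Q^n = [[F_(n+1), F_n], [F_n, F_(n-1)]] with Q = [[1,1],[1,0]].
n = 102 = 1100110₂. Square-and-multiply, entries mod 398:
Q^1 = [[1,1],[1,0]]
Q^3 = (Q^1)²·Q = [[3,2],[2,1]]
Q^6 = (Q^3)² = [[13,8],[8,5]]
Q^12 = (Q^6)² = [[233,144],[144,89]]
Q^25 = (Q^12)²·Q = [[3,201],[201,200]]
Q^51 = (Q^25)²·Q = [[21,212],[212,207]]
Q^102 = (Q^51)² = [[13,178],[178,233]]
F_102 mod 398 = Q^102[0][1] = 178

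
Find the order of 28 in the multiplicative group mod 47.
23

47 is prime, so ord(28) divides φ(47) = 46.
Divisors of 46: 1, 2, 23, 46.
Repeated squaring: 28^1 ≡ 28, 28^2 ≡ 32, 28^4 ≡ 37, 28^8 ≡ 6, 28^16 ≡ 36, 28^32 ≡ 27 (mod 47).
Test 28^d mod 47 for each divisor d in increasing order:
28^1 ≡ 28
28^2 ≡ 32
28^23 = 28^16·28^4·28^2·28^1 ≡ 1  ← first divisor giving 1
The order is 23.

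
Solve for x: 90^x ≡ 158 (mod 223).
143

Baby-step giant-step with step n = ⌈√223⌉ = 15.
Baby steps 90^j mod 223 (j:value) for j=0..14: 0:1, 1:90, 2:72, 3:13, 4:55, 5:44, 6:169, 7:46, 8:126, 9:190, 10:152, 11:77, 12:17, 13:192, 14:109.
Giant-step multiplier: 90^(-15) ≡ 90^(222-15) = 90^207 ≡ 111 (mod 223).
Giant steps γ_i = 158·111^i mod 223: γ_0=158, γ_1=144, γ_2=151, γ_3=36, γ_4=205, γ_5=9, γ_6=107, γ_7=58, γ_8=194, γ_9=126 (in table at j=8).
x = i·n + j = 9·15 + 8 = 143.
Check: 90^143 ≡ 158 (mod 223).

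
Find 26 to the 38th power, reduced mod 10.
6

Repeated squaring. Binary of 38 = 100110.
26^1 ≡ 6 (mod 10); 26^2 ≡ 6 (mod 10); 26^4 ≡ 6 (mod 10); 26^8 ≡ 6 (mod 10); 26^16 ≡ 6 (mod 10); 26^32 ≡ 6 (mod 10)
26^38 = 26^2 × 26^4 × 26^32 ≡ 6 (mod 10)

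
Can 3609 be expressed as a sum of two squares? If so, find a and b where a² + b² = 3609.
3² + 60² (a=3, b=60)

Factorization: 3609 = 3^2 × 401
By Fermat: n is sum of two squares iff every prime p ≡ 3 (mod 4) appears to even power.
All primes ≡ 3 (mod 4) appear to even power.
Search a = 0, 1, 2, … for 3609 - a² a perfect square: first hit at a = 3: 3609 - 9 = 3600 = 60².
3609 = 3² + 60² = 9 + 3600 ✓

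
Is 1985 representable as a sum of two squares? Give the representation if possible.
7² + 44² (a=7, b=44)

Factorization: 1985 = 5 × 397
By Fermat: n is sum of two squares iff every prime p ≡ 3 (mod 4) appears to even power.
All primes ≡ 3 (mod 4) appear to even power.
Search a = 0, 1, 2, … for 1985 - a² a perfect square: first hit at a = 7: 1985 - 49 = 1936 = 44².
1985 = 7² + 44² = 49 + 1936 ✓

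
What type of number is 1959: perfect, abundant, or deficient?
deficient

Proper divisors of 1959: sum = 1 + 3 + 653 = 657
Since 657 < 1959, 1959 is deficient.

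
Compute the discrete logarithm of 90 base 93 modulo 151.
116

Baby-step giant-step with step n = ⌈√151⌉ = 13.
Baby steps 93^j mod 151 (j:value) for j=0..12: 0:1, 1:93, 2:42, 3:131, 4:103, 5:66, 6:98, 7:54, 8:39, 9:3, 10:128, 11:126, 12:91.
Giant-step multiplier: 93^(-13) ≡ 93^(150-13) = 93^137 ≡ 108 (mod 151).
Giant steps γ_i = 90·108^i mod 151: γ_0=90, γ_1=56, γ_2=8, γ_3=109, γ_4=145, γ_5=107, γ_6=80, γ_7=33, γ_8=91 (in table at j=12).
x = i·n + j = 8·13 + 12 = 116.
Check: 93^116 ≡ 90 (mod 151).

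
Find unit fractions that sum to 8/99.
1/13 + 1/258 + 1/110682

Greedy algorithm:
8/99: ceiling(99/8) = 13, use 1/13
5/1287: ceiling(1287/5) = 258, use 1/258
1/110682: ceiling(110682/1) = 110682, use 1/110682
Result: 8/99 = 1/13 + 1/258 + 1/110682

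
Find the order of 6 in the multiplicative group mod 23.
11

23 is prime, so ord(6) divides φ(23) = 22.
Divisors of 22: 1, 2, 11, 22.
Repeated squaring: 6^1 ≡ 6, 6^2 ≡ 13, 6^4 ≡ 8, 6^8 ≡ 18, 6^16 ≡ 2 (mod 23).
Test 6^d mod 23 for each divisor d in increasing order:
6^1 ≡ 6
6^2 ≡ 13
6^11 = 6^8·6^2·6^1 ≡ 1  ← first divisor giving 1
The order is 11.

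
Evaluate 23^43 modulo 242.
221

Repeated squaring. Binary of 43 = 101011.
23^1 ≡ 23 (mod 242); 23^2 ≡ 45 (mod 242); 23^4 ≡ 89 (mod 242); 23^8 ≡ 177 (mod 242); 23^16 ≡ 111 (mod 242); 23^32 ≡ 221 (mod 242)
23^43 = 23^1 × 23^2 × 23^8 × 23^32 ≡ 221 (mod 242)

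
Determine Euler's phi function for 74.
36

74 = 2 × 37
φ(n) = n × ∏(1 - 1/p) for each prime p dividing n
φ(74) = 74 × (1 - 1/2) × (1 - 1/37) = 36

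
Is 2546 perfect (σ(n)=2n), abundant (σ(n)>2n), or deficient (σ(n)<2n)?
deficient

Proper divisors of 2546: sum = 1 + 2 + 19 + 38 + 67 + 134 + 1273 = 1534
Since 1534 < 2546, 2546 is deficient.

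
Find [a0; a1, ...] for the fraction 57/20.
[2; 1, 5, 1, 2]

Euclidean algorithm steps:
57 = 2 × 20 + 17
20 = 1 × 17 + 3
17 = 5 × 3 + 2
3 = 1 × 2 + 1
2 = 2 × 1 + 0
Continued fraction: [2; 1, 5, 1, 2]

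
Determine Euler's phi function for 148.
72

148 = 2^2 × 37
φ(n) = n × ∏(1 - 1/p) for each prime p dividing n
φ(148) = 148 × (1 - 1/2) × (1 - 1/37) = 72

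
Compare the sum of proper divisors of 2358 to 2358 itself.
abundant

Proper divisors of 2358: sum = 1 + 2 + 3 + 6 + 9 + 18 + 131 + 262 + 393 + 786 + 1179 = 2790
Since 2790 > 2358, 2358 is abundant.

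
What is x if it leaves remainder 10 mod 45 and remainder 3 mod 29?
235

Using Chinese Remainder Theorem:
M = 45 × 29 = 1305
M1 = 29, M2 = 45
y1 = 29^(-1) mod 45 = 14
y2 = 45^(-1) mod 29 = 20
x = (10×29×14 + 3×45×20) mod 1305 = 235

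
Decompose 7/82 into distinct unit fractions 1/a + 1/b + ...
1/12 + 1/492

Greedy algorithm:
7/82: ceiling(82/7) = 12, use 1/12
1/492: ceiling(492/1) = 492, use 1/492
Result: 7/82 = 1/12 + 1/492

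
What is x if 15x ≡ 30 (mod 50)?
x ≡ 2 (mod 10)

gcd(15, 50) = 5, which divides 30, so solutions exist.
Divide through by 5: 3x ≡ 6 (mod 10).
Find 3^(-1) mod 10 by the extended Euclidean algorithm:
10 = 3 × 3 + 1  ⟹  1 = (1)·10 + (-3)·3
So (-3)·3 ≡ 1 (mod 10), i.e. 3^(-1) ≡ -3 ≡ 7 (mod 10).
x ≡ 7 × 6 = 42 ≡ 2 (mod 10).
Check: 15 × 2 = 30 ≡ 30 (mod 50).
x ≡ 2 (mod 10), giving 5 solutions mod 50.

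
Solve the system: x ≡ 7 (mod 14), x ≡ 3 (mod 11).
91

Using Chinese Remainder Theorem:
M = 14 × 11 = 154
M1 = 11, M2 = 14
y1 = 11^(-1) mod 14 = 9
y2 = 14^(-1) mod 11 = 4
x = (7×11×9 + 3×14×4) mod 154 = 91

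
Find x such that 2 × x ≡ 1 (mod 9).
5

gcd(2, 9) = 1, so the inverse exists.
Extended Euclidean algorithm on (9, 2):
9 = 4 × 2 + 1  ⟹  1 = (1)·9 + (-4)·2
So (-4)·2 ≡ 1 (mod 9), i.e. 2^(-1) ≡ -4 ≡ 5 (mod 9).
Check: 2 × 5 = 10 ≡ 1 (mod 9)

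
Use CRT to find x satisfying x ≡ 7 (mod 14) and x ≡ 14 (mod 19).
147

Using Chinese Remainder Theorem:
M = 14 × 19 = 266
M1 = 19, M2 = 14
y1 = 19^(-1) mod 14 = 3
y2 = 14^(-1) mod 19 = 15
x = (7×19×3 + 14×14×15) mod 266 = 147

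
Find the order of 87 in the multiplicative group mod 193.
64

193 is prime, so ord(87) divides φ(193) = 192.
Divisors of 192: 1, 2, 3, 4, 6, 8, 12, 16, 24, 32, 48, 64, 96, 192.
Repeated squaring: 87^1 ≡ 87, 87^2 ≡ 42, 87^4 ≡ 27, 87^8 ≡ 150, 87^16 ≡ 112, 87^32 ≡ 192, 87^64 ≡ 1, 87^128 ≡ 1 (mod 193).
Test 87^d mod 193 for each divisor d in increasing order:
87^1 ≡ 87
87^2 ≡ 42
87^3 = 87^2·87^1 ≡ 180
87^4 ≡ 27
87^6 = 87^4·87^2 ≡ 169
87^8 ≡ 150
87^12 = 87^8·87^4 ≡ 190
87^16 ≡ 112
87^24 = 87^16·87^8 ≡ 9
87^32 ≡ 192
87^48 = 87^32·87^16 ≡ 81
87^64 ≡ 1  ← first divisor giving 1
The order is 64.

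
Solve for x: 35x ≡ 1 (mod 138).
71

gcd(35, 138) = 1, so the inverse exists.
Extended Euclidean algorithm on (138, 35):
138 = 3 × 35 + 33  ⟹  33 = (1)·138 + (-3)·35
35 = 1 × 33 + 2  ⟹  2 = (-1)·138 + (4)·35
33 = 16 × 2 + 1  ⟹  1 = (17)·138 + (-67)·35
So (-67)·35 ≡ 1 (mod 138), i.e. 35^(-1) ≡ -67 ≡ 71 (mod 138).
Check: 35 × 71 = 2485 ≡ 1 (mod 138)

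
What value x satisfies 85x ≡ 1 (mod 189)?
169

gcd(85, 189) = 1, so the inverse exists.
Extended Euclidean algorithm on (189, 85):
189 = 2 × 85 + 19  ⟹  19 = (1)·189 + (-2)·85
85 = 4 × 19 + 9  ⟹  9 = (-4)·189 + (9)·85
19 = 2 × 9 + 1  ⟹  1 = (9)·189 + (-20)·85
So (-20)·85 ≡ 1 (mod 189), i.e. 85^(-1) ≡ -20 ≡ 169 (mod 189).
Check: 85 × 169 = 14365 ≡ 1 (mod 189)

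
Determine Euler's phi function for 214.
106

214 = 2 × 107
φ(n) = n × ∏(1 - 1/p) for each prime p dividing n
φ(214) = 214 × (1 - 1/2) × (1 - 1/107) = 106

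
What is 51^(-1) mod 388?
175

gcd(51, 388) = 1, so the inverse exists.
Extended Euclidean algorithm on (388, 51):
388 = 7 × 51 + 31  ⟹  31 = (1)·388 + (-7)·51
51 = 1 × 31 + 20  ⟹  20 = (-1)·388 + (8)·51
31 = 1 × 20 + 11  ⟹  11 = (2)·388 + (-15)·51
20 = 1 × 11 + 9  ⟹  9 = (-3)·388 + (23)·51
11 = 1 × 9 + 2  ⟹  2 = (5)·388 + (-38)·51
9 = 4 × 2 + 1  ⟹  1 = (-23)·388 + (175)·51
So (175)·51 ≡ 1 (mod 388), i.e. 51^(-1) ≡ 175 (mod 388).
Check: 51 × 175 = 8925 ≡ 1 (mod 388)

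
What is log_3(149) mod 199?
85

Baby-step giant-step with step n = ⌈√199⌉ = 15.
Baby steps 3^j mod 199 (j:value) for j=0..14: 0:1, 1:3, 2:9, 3:27, 4:81, 5:44, 6:132, 7:197, 8:193, 9:181, 10:145, 11:37, 12:111, 13:134, 14:4.
Giant-step multiplier: 3^(-15) ≡ 3^(198-15) = 3^183 ≡ 83 (mod 199).
Giant steps γ_i = 149·83^i mod 199: γ_0=149, γ_1=29, γ_2=19, γ_3=184, γ_4=148, γ_5=145 (in table at j=10).
x = i·n + j = 5·15 + 10 = 85.
Check: 3^85 ≡ 149 (mod 199).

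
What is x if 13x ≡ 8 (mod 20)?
x ≡ 16 (mod 20)

gcd(13, 20) = 1, which divides 8, so solutions exist.
Find 13^(-1) mod 20 by the extended Euclidean algorithm:
20 = 1 × 13 + 7  ⟹  7 = (1)·20 + (-1)·13
13 = 1 × 7 + 6  ⟹  6 = (-1)·20 + (2)·13
7 = 1 × 6 + 1  ⟹  1 = (2)·20 + (-3)·13
So (-3)·13 ≡ 1 (mod 20), i.e. 13^(-1) ≡ -3 ≡ 17 (mod 20).
x ≡ 17 × 8 = 136 ≡ 16 (mod 20).
Check: 13 × 16 = 208 ≡ 8 (mod 20).
Unique solution: x ≡ 16 (mod 20)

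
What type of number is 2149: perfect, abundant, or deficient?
deficient

Proper divisors of 2149: sum = 1 + 7 + 307 = 315
Since 315 < 2149, 2149 is deficient.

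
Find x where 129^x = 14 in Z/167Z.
88

Baby-step giant-step with step n = ⌈√167⌉ = 13.
Baby steps 129^j mod 167 (j:value) for j=0..12: 0:1, 1:129, 2:108, 3:71, 4:141, 5:153, 6:31, 7:158, 8:8, 9:30, 10:29, 11:67, 12:126.
Giant-step multiplier: 129^(-13) ≡ 129^(166-13) = 129^153 ≡ 82 (mod 167).
Giant steps γ_i = 14·82^i mod 167: γ_0=14, γ_1=146, γ_2=115, γ_3=78, γ_4=50, γ_5=92, γ_6=29 (in table at j=10).
x = i·n + j = 6·13 + 10 = 88.
Check: 129^88 ≡ 14 (mod 167).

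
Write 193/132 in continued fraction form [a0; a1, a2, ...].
[1; 2, 6, 10]

Euclidean algorithm steps:
193 = 1 × 132 + 61
132 = 2 × 61 + 10
61 = 6 × 10 + 1
10 = 10 × 1 + 0
Continued fraction: [1; 2, 6, 10]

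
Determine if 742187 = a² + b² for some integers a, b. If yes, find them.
Not possible

Factorization: 742187 = 23^3 × 61
By Fermat: n is sum of two squares iff every prime p ≡ 3 (mod 4) appears to even power.
Prime(s) ≡ 3 (mod 4) with odd exponent: [(23, 3)]
Therefore 742187 cannot be expressed as a² + b².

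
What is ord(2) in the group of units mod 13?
12

13 is prime, so ord(2) divides φ(13) = 12.
Divisors of 12: 1, 2, 3, 4, 6, 12.
Repeated squaring: 2^1 ≡ 2, 2^2 ≡ 4, 2^4 ≡ 3, 2^8 ≡ 9 (mod 13).
Test 2^d mod 13 for each divisor d in increasing order:
2^1 ≡ 2
2^2 ≡ 4
2^3 = 2^2·2^1 ≡ 8
2^4 ≡ 3
2^6 = 2^4·2^2 ≡ 12
2^12 = 2^8·2^4 ≡ 1  ← first divisor giving 1
The order is 12.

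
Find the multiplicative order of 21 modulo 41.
20

41 is prime, so ord(21) divides φ(41) = 40.
Divisors of 40: 1, 2, 4, 5, 8, 10, 20, 40.
Repeated squaring: 21^1 ≡ 21, 21^2 ≡ 31, 21^4 ≡ 18, 21^8 ≡ 37, 21^16 ≡ 16, 21^32 ≡ 10 (mod 41).
Test 21^d mod 41 for each divisor d in increasing order:
21^1 ≡ 21
21^2 ≡ 31
21^4 ≡ 18
21^5 = 21^4·21^1 ≡ 9
21^8 ≡ 37
21^10 = 21^8·21^2 ≡ 40
21^20 = 21^16·21^4 ≡ 1  ← first divisor giving 1
The order is 20.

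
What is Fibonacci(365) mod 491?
154

Matrix identity: Q^n = [[F_(n+1), F_n], [F_n, F_(n-1)]] with Q = [[1,1],[1,0]].
n = 365 = 101101101₂. Square-and-multiply, entries mod 491:
Q^1 = [[1,1],[1,0]]
Q^2 = (Q^1)² = [[2,1],[1,1]]
Q^5 = (Q^2)²·Q = [[8,5],[5,3]]
Q^11 = (Q^5)²·Q = [[144,89],[89,55]]
Q^22 = (Q^11)² = [[179,35],[35,144]]
Q^45 = (Q^22)²·Q = [[381,369],[369,12]]
Q^91 = (Q^45)²·Q = [[151,470],[470,172]]
Q^182 = (Q^91)² = [[165,91],[91,74]]
Q^365 = (Q^182)²·Q = [[299,154],[154,145]]
F_365 mod 491 = Q^365[0][1] = 154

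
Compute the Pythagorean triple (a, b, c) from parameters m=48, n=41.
(623, 3936, 3985)

Euclid's formula: a = m² - n², b = 2mn, c = m² + n²
m = 48, n = 41
a = 48² - 41² = 2304 - 1681 = 623
b = 2 × 48 × 41 = 3936
c = 48² + 41² = 2304 + 1681 = 3985
Verification: 623² + 3936² = 388129 + 15492096 = 15880225 = 3985² ✓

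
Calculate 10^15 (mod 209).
65

Repeated squaring. Binary of 15 = 1111.
10^1 ≡ 10 (mod 209); 10^2 ≡ 100 (mod 209); 10^4 ≡ 177 (mod 209); 10^8 ≡ 188 (mod 209)
10^15 = 10^1 × 10^2 × 10^4 × 10^8 ≡ 65 (mod 209)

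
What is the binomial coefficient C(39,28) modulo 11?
3

Using Lucas' theorem:
Write n=39 and k=28 in base 11:
n in base 11: [3, 6]
k in base 11: [2, 6]
C(39,28) mod 11 = ∏ C(n_i, k_i) mod 11
Digit binomials (mod 11): C(3,2) = 3; C(6,6) = 1
Product: 3 × 1 = 3 ≡ 3 (mod 11)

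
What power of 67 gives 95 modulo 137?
115

Baby-step giant-step with step n = ⌈√137⌉ = 12.
Baby steps 67^j mod 137 (j:value) for j=0..11: 0:1, 1:67, 2:105, 3:48, 4:65, 5:108, 6:112, 7:106, 8:115, 9:33, 10:19, 11:40.
Giant-step multiplier: 67^(-12) ≡ 67^(136-12) = 67^124 ≡ 121 (mod 137).
Giant steps γ_i = 95·121^i mod 137: γ_0=95, γ_1=124, γ_2=71, γ_3=97, γ_4=92, γ_5=35, γ_6=125, γ_7=55, γ_8=79, γ_9=106 (in table at j=7).
x = i·n + j = 9·12 + 7 = 115.
Check: 67^115 ≡ 95 (mod 137).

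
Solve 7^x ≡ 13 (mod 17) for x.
12

Baby-step giant-step with step n = ⌈√17⌉ = 5.
Baby steps 7^j mod 17 (j:value) for j=0..4: 0:1, 1:7, 2:15, 3:3, 4:4.
Giant-step multiplier: 7^(-5) ≡ 7^(16-5) = 7^11 ≡ 14 (mod 17).
Giant steps γ_i = 13·14^i mod 17: γ_0=13, γ_1=12, γ_2=15 (in table at j=2).
x = i·n + j = 2·5 + 2 = 12.
Check: 7^12 ≡ 13 (mod 17).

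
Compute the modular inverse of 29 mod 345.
119

gcd(29, 345) = 1, so the inverse exists.
Extended Euclidean algorithm on (345, 29):
345 = 11 × 29 + 26  ⟹  26 = (1)·345 + (-11)·29
29 = 1 × 26 + 3  ⟹  3 = (-1)·345 + (12)·29
26 = 8 × 3 + 2  ⟹  2 = (9)·345 + (-107)·29
3 = 1 × 2 + 1  ⟹  1 = (-10)·345 + (119)·29
So (119)·29 ≡ 1 (mod 345), i.e. 29^(-1) ≡ 119 (mod 345).
Check: 29 × 119 = 3451 ≡ 1 (mod 345)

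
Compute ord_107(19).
53

107 is prime, so ord(19) divides φ(107) = 106.
Divisors of 106: 1, 2, 53, 106.
Repeated squaring: 19^1 ≡ 19, 19^2 ≡ 40, 19^4 ≡ 102, 19^8 ≡ 25, 19^16 ≡ 90, 19^32 ≡ 75, 19^64 ≡ 61 (mod 107).
Test 19^d mod 107 for each divisor d in increasing order:
19^1 ≡ 19
19^2 ≡ 40
19^53 = 19^32·19^16·19^4·19^1 ≡ 1  ← first divisor giving 1
The order is 53.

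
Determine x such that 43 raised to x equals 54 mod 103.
67

Baby-step giant-step with step n = ⌈√103⌉ = 11.
Baby steps 43^j mod 103 (j:value) for j=0..10: 0:1, 1:43, 2:98, 3:94, 4:25, 5:45, 6:81, 7:84, 8:7, 9:95, 10:68.
Giant-step multiplier: 43^(-11) ≡ 43^(102-11) = 43^91 ≡ 85 (mod 103).
Giant steps γ_i = 54·85^i mod 103: γ_0=54, γ_1=58, γ_2=89, γ_3=46, γ_4=99, γ_5=72, γ_6=43 (in table at j=1).
x = i·n + j = 6·11 + 1 = 67.
Check: 43^67 ≡ 54 (mod 103).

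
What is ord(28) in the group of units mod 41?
40

41 is prime, so ord(28) divides φ(41) = 40.
Divisors of 40: 1, 2, 4, 5, 8, 10, 20, 40.
Repeated squaring: 28^1 ≡ 28, 28^2 ≡ 5, 28^4 ≡ 25, 28^8 ≡ 10, 28^16 ≡ 18, 28^32 ≡ 37 (mod 41).
Test 28^d mod 41 for each divisor d in increasing order:
28^1 ≡ 28
28^2 ≡ 5
28^4 ≡ 25
28^5 = 28^4·28^1 ≡ 3
28^8 ≡ 10
28^10 = 28^8·28^2 ≡ 9
28^20 = 28^16·28^4 ≡ 40
28^40 = 28^32·28^8 ≡ 1  ← first divisor giving 1
The order is 40.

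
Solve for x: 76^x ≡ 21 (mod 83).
10

Baby-step giant-step with step n = ⌈√83⌉ = 10.
Baby steps 76^j mod 83 (j:value) for j=0..9: 0:1, 1:76, 2:49, 3:72, 4:77, 5:42, 6:38, 7:66, 8:36, 9:80.
Giant-step multiplier: 76^(-10) ≡ 76^(82-10) = 76^72 ≡ 4 (mod 83).
Giant steps γ_i = 21·4^i mod 83: γ_0=21, γ_1=1 (in table at j=0).
x = i·n + j = 1·10 + 0 = 10.
Check: 76^10 ≡ 21 (mod 83).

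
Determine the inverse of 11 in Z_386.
351

gcd(11, 386) = 1, so the inverse exists.
Extended Euclidean algorithm on (386, 11):
386 = 35 × 11 + 1  ⟹  1 = (1)·386 + (-35)·11
So (-35)·11 ≡ 1 (mod 386), i.e. 11^(-1) ≡ -35 ≡ 351 (mod 386).
Check: 11 × 351 = 3861 ≡ 1 (mod 386)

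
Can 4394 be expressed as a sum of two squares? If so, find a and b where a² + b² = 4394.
13² + 65² (a=13, b=65)

Factorization: 4394 = 2 × 13^3
By Fermat: n is sum of two squares iff every prime p ≡ 3 (mod 4) appears to even power.
All primes ≡ 3 (mod 4) appear to even power.
Search a = 0, 1, 2, … for 4394 - a² a perfect square: first hit at a = 13: 4394 - 169 = 4225 = 65².
4394 = 13² + 65² = 169 + 4225 ✓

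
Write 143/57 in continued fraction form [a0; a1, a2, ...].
[2; 1, 1, 28]

Euclidean algorithm steps:
143 = 2 × 57 + 29
57 = 1 × 29 + 28
29 = 1 × 28 + 1
28 = 28 × 1 + 0
Continued fraction: [2; 1, 1, 28]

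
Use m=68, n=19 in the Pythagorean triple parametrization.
(4263, 2584, 4985)

Euclid's formula: a = m² - n², b = 2mn, c = m² + n²
m = 68, n = 19
a = 68² - 19² = 4624 - 361 = 4263
b = 2 × 68 × 19 = 2584
c = 68² + 19² = 4624 + 361 = 4985
Verification: 4263² + 2584² = 18173169 + 6677056 = 24850225 = 4985² ✓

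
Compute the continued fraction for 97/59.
[1; 1, 1, 1, 4, 4]

Euclidean algorithm steps:
97 = 1 × 59 + 38
59 = 1 × 38 + 21
38 = 1 × 21 + 17
21 = 1 × 17 + 4
17 = 4 × 4 + 1
4 = 4 × 1 + 0
Continued fraction: [1; 1, 1, 1, 4, 4]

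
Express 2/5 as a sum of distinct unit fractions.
1/3 + 1/15

Greedy algorithm:
2/5: ceiling(5/2) = 3, use 1/3
1/15: ceiling(15/1) = 15, use 1/15
Result: 2/5 = 1/3 + 1/15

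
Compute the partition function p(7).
15

p(n) counts ways to write n as a sum of positive integers (order ignored).
Examples: 7; 6 + 1; 5 + 2; 5 + 1 + 1; 4 + 3; ... (15 total)
p(7) = 15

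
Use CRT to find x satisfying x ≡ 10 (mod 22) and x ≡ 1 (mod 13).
274

Using Chinese Remainder Theorem:
M = 22 × 13 = 286
M1 = 13, M2 = 22
y1 = 13^(-1) mod 22 = 17
y2 = 22^(-1) mod 13 = 3
x = (10×13×17 + 1×22×3) mod 286 = 274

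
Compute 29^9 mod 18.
17

Repeated squaring. Binary of 9 = 1001.
29^1 ≡ 11 (mod 18); 29^2 ≡ 13 (mod 18); 29^4 ≡ 7 (mod 18); 29^8 ≡ 13 (mod 18)
29^9 = 29^1 × 29^8 ≡ 17 (mod 18)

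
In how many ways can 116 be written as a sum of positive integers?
1188908248

p(n) counts ways to write n as a sum of positive integers (order ignored).
Euler's pentagonal recurrence: p(k) = p(k-1) + p(k-2) - p(k-5) - p(k-7) + p(k-12) + p(k-15) - ... (offsets j(3j∓1)/2, signs ++--, p(0)=1, p(<0)=0).
DP table for k = 0..115: p(0)=1, p(1)=1, p(2)=2, p(3)=3, p(4)=5, p(5)=7, p(6)=11, p(7)=15, p(8)=22, p(9)=30, p(10)=42, p(11)=56, p(12)=77, p(13)=101, p(14)=135, p(15)=176, p(16)=231, p(17)=297, p(18)=385, p(19)=490, p(20)=627, p(21)=792, p(22)=1002, p(23)=1255, p(24)=1575, p(25)=1958, p(26)=2436, p(27)=3010, p(28)=3718, p(29)=4565, p(30)=5604, p(31)=6842, p(32)=8349, p(33)=10143, p(34)=12310, p(35)=14883, p(36)=17977, p(37)=21637, p(38)=26015, p(39)=31185, p(40)=37338, p(41)=44583, p(42)=53174, p(43)=63261, p(44)=75175, p(45)=89134, p(46)=105558, p(47)=124754, p(48)=147273, p(49)=173525, p(50)=204226, p(51)=239943, p(52)=281589, p(53)=329931, p(54)=386155, p(55)=451276, p(56)=526823, p(57)=614154, p(58)=715220, p(59)=831820, p(60)=966467, p(61)=1121505, p(62)=1300156, p(63)=1505499, p(64)=1741630, p(65)=2012558, p(66)=2323520, p(67)=2679689, p(68)=3087735, p(69)=3554345, p(70)=4087968, p(71)=4697205, p(72)=5392783, p(73)=6185689, p(74)=7089500, p(75)=8118264, p(76)=9289091, p(77)=10619863, p(78)=12132164, p(79)=13848650, p(80)=15796476, p(81)=18004327, p(82)=20506255, p(83)=23338469, p(84)=26543660, p(85)=30167357, p(86)=34262962, p(87)=38887673, p(88)=44108109, p(89)=49995925, p(90)=56634173, p(91)=64112359, p(92)=72533807, p(93)=82010177, p(94)=92669720, p(95)=104651419, p(96)=118114304, p(97)=133230930, p(98)=150198136, p(99)=169229875, p(100)=190569292, p(101)=214481126, p(102)=241265379, p(103)=271248950, p(104)=304801365, p(105)=342325709, p(106)=384276336, p(107)=431149389, p(108)=483502844, p(109)=541946240, p(110)=607163746, p(111)=679903203, p(112)=761002156, p(113)=851376628, p(114)=952050665, p(115)=1064144451.
Final step: p(116) = p(115) + p(114) - p(111) - p(109) + p(104) + p(101) - p(94) - p(90) + p(81) + p(76) - p(65) - p(59) + p(46) + p(39) - p(24) - p(16)
= 1064144451 + 952050665 - 679903203 - 541946240 + 304801365 + 214481126 - 92669720 - 56634173 + 18004327 + 9289091 - 2012558 - 831820 + 105558 + 31185 - 1575 - 231
= 1188908248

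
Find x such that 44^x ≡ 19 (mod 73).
10

Baby-step giant-step with step n = ⌈√73⌉ = 9.
Baby steps 44^j mod 73 (j:value) for j=0..8: 0:1, 1:44, 2:38, 3:66, 4:57, 5:26, 6:49, 7:39, 8:37.
Giant-step multiplier: 44^(-9) ≡ 44^(72-9) = 44^63 ≡ 10 (mod 73).
Giant steps γ_i = 19·10^i mod 73: γ_0=19, γ_1=44 (in table at j=1).
x = i·n + j = 1·9 + 1 = 10.
Check: 44^10 ≡ 19 (mod 73).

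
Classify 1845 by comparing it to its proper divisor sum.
deficient

Proper divisors of 1845: sum = 1 + 3 + 5 + 9 + 15 + 41 + 45 + 123 + 205 + 369 + 615 = 1431
Since 1431 < 1845, 1845 is deficient.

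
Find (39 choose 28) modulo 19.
0

Using Lucas' theorem:
Write n=39 and k=28 in base 19:
n in base 19: [2, 1]
k in base 19: [1, 9]
C(39,28) mod 19 = ∏ C(n_i, k_i) mod 19
Digit binomials (mod 19): C(2,1) = 2; C(1,9) = 0 (k_i > n_i)
Product: 2 × 0 = 0 ≡ 0 (mod 19)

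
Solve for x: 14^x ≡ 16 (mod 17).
8

Baby-step giant-step with step n = ⌈√17⌉ = 5.
Baby steps 14^j mod 17 (j:value) for j=0..4: 0:1, 1:14, 2:9, 3:7, 4:13.
Giant-step multiplier: 14^(-5) ≡ 14^(16-5) = 14^11 ≡ 10 (mod 17).
Giant steps γ_i = 16·10^i mod 17: γ_0=16, γ_1=7 (in table at j=3).
x = i·n + j = 1·5 + 3 = 8.
Check: 14^8 ≡ 16 (mod 17).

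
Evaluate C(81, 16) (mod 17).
0

Using Lucas' theorem:
Write n=81 and k=16 in base 17:
n in base 17: [4, 13]
k in base 17: [0, 16]
C(81,16) mod 17 = ∏ C(n_i, k_i) mod 17
Digit binomials (mod 17): C(4,0) = 1; C(13,16) = 0 (k_i > n_i)
Product: 1 × 0 = 0 ≡ 0 (mod 17)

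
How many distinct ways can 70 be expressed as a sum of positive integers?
4087968

p(n) counts ways to write n as a sum of positive integers (order ignored).
Euler's pentagonal recurrence: p(k) = p(k-1) + p(k-2) - p(k-5) - p(k-7) + p(k-12) + p(k-15) - ... (offsets j(3j∓1)/2, signs ++--, p(0)=1, p(<0)=0).
DP table for k = 0..69: p(0)=1, p(1)=1, p(2)=2, p(3)=3, p(4)=5, p(5)=7, p(6)=11, p(7)=15, p(8)=22, p(9)=30, p(10)=42, p(11)=56, p(12)=77, p(13)=101, p(14)=135, p(15)=176, p(16)=231, p(17)=297, p(18)=385, p(19)=490, p(20)=627, p(21)=792, p(22)=1002, p(23)=1255, p(24)=1575, p(25)=1958, p(26)=2436, p(27)=3010, p(28)=3718, p(29)=4565, p(30)=5604, p(31)=6842, p(32)=8349, p(33)=10143, p(34)=12310, p(35)=14883, p(36)=17977, p(37)=21637, p(38)=26015, p(39)=31185, p(40)=37338, p(41)=44583, p(42)=53174, p(43)=63261, p(44)=75175, p(45)=89134, p(46)=105558, p(47)=124754, p(48)=147273, p(49)=173525, p(50)=204226, p(51)=239943, p(52)=281589, p(53)=329931, p(54)=386155, p(55)=451276, p(56)=526823, p(57)=614154, p(58)=715220, p(59)=831820, p(60)=966467, p(61)=1121505, p(62)=1300156, p(63)=1505499, p(64)=1741630, p(65)=2012558, p(66)=2323520, p(67)=2679689, p(68)=3087735, p(69)=3554345.
Final step: p(70) = p(69) + p(68) - p(65) - p(63) + p(58) + p(55) - p(48) - p(44) + p(35) + p(30) - p(19) - p(13) + p(0)
= 3554345 + 3087735 - 2012558 - 1505499 + 715220 + 451276 - 147273 - 75175 + 14883 + 5604 - 490 - 101 + 1
= 4087968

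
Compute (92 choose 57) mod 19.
4

Using Lucas' theorem:
Write n=92 and k=57 in base 19:
n in base 19: [4, 16]
k in base 19: [3, 0]
C(92,57) mod 19 = ∏ C(n_i, k_i) mod 19
Digit binomials (mod 19): C(4,3) = 4; C(16,0) = 1
Product: 4 × 1 = 4 ≡ 4 (mod 19)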